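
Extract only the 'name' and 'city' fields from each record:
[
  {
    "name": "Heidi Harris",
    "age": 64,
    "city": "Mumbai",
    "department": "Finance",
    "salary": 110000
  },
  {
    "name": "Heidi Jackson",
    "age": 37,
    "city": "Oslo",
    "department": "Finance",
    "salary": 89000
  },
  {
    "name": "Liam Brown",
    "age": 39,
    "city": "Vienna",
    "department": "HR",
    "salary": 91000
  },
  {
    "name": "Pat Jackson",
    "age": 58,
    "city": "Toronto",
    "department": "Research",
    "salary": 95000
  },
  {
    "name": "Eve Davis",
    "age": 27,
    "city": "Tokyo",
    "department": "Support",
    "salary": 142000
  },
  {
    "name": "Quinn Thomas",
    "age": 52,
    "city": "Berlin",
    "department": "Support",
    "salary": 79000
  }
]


Original: 6 records with fields: name, age, city, department, salary
Keep: ['name', 'city']
Drop: ['age', 'department', 'salary']
Result: 6 records, 2 fields each

[
  {
    "name": "Heidi Harris",
    "city": "Mumbai"
  },
  {
    "name": "Heidi Jackson",
    "city": "Oslo"
  },
  {
    "name": "Liam Brown",
    "city": "Vienna"
  },
  {
    "name": "Pat Jackson",
    "city": "Toronto"
  },
  {
    "name": "Eve Davis",
    "city": "Tokyo"
  },
  {
    "name": "Quinn Thomas",
    "city": "Berlin"
  }
]


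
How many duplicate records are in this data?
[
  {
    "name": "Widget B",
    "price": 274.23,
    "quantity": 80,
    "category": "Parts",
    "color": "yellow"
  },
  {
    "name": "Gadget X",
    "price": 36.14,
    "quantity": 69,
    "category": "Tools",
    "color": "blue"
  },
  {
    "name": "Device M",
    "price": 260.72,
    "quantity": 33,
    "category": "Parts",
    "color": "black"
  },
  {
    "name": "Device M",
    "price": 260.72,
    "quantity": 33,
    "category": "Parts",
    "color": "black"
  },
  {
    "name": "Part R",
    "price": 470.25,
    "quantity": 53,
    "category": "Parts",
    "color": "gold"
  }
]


Checking 5 records for duplicates:

  Row 1: Widget B ($274.23, qty 80)
  Row 2: Gadget X ($36.14, qty 69)
  Row 3: Device M ($260.72, qty 33)
  Row 4: Device M ($260.72, qty 33) <-- DUPLICATE
  Row 5: Part R ($470.25, qty 53)

Duplicates found: 1
Unique records: 4

1 duplicates, 4 unique


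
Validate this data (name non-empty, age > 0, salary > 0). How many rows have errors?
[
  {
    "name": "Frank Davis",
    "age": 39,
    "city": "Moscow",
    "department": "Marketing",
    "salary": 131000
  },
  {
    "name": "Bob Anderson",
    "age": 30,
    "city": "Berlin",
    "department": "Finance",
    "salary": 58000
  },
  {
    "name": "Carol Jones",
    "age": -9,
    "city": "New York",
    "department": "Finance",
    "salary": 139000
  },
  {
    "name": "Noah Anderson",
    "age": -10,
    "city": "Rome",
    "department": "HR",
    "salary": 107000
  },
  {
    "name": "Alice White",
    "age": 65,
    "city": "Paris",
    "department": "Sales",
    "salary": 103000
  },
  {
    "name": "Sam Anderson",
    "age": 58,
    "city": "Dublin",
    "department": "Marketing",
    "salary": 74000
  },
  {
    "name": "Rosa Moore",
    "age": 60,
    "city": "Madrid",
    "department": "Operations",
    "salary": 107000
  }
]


Validating 7 records:
Rules: name non-empty, age > 0, salary > 0

  Row 1 (Frank Davis): OK
  Row 2 (Bob Anderson): OK
  Row 3 (Carol Jones): negative age: -9
  Row 4 (Noah Anderson): negative age: -10
  Row 5 (Alice White): OK
  Row 6 (Sam Anderson): OK
  Row 7 (Rosa Moore): OK

Total errors: 2

2 errors


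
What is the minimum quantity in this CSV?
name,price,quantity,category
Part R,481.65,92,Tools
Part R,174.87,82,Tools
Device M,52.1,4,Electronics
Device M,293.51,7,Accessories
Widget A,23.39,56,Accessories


Computing minimum quantity:
Values: [92, 82, 4, 7, 56]
Min = 4

4


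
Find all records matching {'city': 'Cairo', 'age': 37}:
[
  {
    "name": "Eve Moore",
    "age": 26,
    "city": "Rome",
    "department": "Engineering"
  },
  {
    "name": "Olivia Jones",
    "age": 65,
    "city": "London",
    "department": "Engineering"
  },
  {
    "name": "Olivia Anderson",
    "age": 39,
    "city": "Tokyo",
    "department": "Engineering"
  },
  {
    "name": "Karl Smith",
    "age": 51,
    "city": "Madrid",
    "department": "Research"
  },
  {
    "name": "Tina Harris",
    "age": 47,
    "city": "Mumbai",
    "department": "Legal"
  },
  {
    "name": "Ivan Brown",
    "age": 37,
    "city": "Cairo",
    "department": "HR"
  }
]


Search criteria: {'city': 'Cairo', 'age': 37}

Checking 6 records:
  Eve Moore: {city: Rome, age: 26}
  Olivia Jones: {city: London, age: 65}
  Olivia Anderson: {city: Tokyo, age: 39}
  Karl Smith: {city: Madrid, age: 51}
  Tina Harris: {city: Mumbai, age: 47}
  Ivan Brown: {city: Cairo, age: 37} <-- MATCH

Matches: ["Ivan Brown"]

["Ivan Brown"]


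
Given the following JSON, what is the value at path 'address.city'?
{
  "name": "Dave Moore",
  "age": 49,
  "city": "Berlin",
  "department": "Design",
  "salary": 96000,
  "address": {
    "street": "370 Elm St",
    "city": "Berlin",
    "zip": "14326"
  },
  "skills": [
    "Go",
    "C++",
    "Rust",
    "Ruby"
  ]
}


Query: address.city
Path: address -> city
Value: Berlin

Berlin


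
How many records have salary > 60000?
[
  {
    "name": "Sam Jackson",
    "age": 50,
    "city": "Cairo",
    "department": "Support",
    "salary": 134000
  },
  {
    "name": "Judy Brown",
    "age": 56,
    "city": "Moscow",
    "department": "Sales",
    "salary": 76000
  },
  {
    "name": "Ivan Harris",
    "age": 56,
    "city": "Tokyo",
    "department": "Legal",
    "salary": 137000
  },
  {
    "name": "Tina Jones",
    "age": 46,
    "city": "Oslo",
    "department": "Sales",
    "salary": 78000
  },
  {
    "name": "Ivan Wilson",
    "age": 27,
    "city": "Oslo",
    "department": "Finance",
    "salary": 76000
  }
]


Data: 5 records
Condition: salary > 60000

Checking each record:
  Sam Jackson: 134000 MATCH
  Judy Brown: 76000 MATCH
  Ivan Harris: 137000 MATCH
  Tina Jones: 78000 MATCH
  Ivan Wilson: 76000 MATCH

Count: 5

5


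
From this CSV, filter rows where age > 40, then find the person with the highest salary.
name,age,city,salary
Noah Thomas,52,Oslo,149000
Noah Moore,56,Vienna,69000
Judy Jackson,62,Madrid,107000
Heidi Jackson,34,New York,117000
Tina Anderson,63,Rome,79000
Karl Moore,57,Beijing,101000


Filter: age > 40
Sort by: salary (descending)

Filtered records (5):
  Noah Thomas, age 52, salary $149000
  Judy Jackson, age 62, salary $107000
  Karl Moore, age 57, salary $101000
  Tina Anderson, age 63, salary $79000
  Noah Moore, age 56, salary $69000

Highest salary: Noah Thomas ($149000)

Noah Thomas


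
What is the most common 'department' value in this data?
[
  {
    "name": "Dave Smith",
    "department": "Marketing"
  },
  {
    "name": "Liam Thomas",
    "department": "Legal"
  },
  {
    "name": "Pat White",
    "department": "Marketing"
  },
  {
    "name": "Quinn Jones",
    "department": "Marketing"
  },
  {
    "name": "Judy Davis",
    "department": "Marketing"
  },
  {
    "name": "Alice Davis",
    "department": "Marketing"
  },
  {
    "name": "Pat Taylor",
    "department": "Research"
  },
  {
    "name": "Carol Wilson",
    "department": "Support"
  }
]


Counting 'department' values across 8 records:

  Marketing: 5 #####
  Legal: 1 #
  Research: 1 #
  Support: 1 #

Most common: Marketing (5 times)

Marketing (5 times)


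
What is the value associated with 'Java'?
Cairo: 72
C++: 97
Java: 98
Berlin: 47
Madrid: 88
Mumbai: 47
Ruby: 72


Looking up key 'Java'
Value: 98

98


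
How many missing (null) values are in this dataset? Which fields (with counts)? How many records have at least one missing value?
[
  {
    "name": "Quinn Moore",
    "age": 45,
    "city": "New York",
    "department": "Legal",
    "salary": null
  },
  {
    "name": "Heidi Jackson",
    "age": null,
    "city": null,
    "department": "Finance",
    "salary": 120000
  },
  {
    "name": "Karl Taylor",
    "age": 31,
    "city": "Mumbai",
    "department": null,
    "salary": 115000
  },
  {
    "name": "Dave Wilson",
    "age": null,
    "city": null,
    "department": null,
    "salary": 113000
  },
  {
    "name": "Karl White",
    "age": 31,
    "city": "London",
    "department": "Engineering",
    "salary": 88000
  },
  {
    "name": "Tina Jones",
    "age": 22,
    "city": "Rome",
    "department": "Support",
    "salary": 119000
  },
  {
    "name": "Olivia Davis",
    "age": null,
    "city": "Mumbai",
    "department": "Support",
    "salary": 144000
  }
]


Checking for missing (null) values in 7 records:

  Quinn Moore: salary
  Heidi Jackson: age, city
  Karl Taylor: department
  Dave Wilson: age, city, department
  Karl White: complete
  Tina Jones: complete
  Olivia Davis: age

Per field:
  name: 0 missing
  age: 3 missing
  city: 2 missing
  department: 2 missing
  salary: 1 missing

Total missing values: 8
Records with any missing: 5

8 missing values (age: 3, city: 2, department: 2, salary: 1); 5 incomplete records


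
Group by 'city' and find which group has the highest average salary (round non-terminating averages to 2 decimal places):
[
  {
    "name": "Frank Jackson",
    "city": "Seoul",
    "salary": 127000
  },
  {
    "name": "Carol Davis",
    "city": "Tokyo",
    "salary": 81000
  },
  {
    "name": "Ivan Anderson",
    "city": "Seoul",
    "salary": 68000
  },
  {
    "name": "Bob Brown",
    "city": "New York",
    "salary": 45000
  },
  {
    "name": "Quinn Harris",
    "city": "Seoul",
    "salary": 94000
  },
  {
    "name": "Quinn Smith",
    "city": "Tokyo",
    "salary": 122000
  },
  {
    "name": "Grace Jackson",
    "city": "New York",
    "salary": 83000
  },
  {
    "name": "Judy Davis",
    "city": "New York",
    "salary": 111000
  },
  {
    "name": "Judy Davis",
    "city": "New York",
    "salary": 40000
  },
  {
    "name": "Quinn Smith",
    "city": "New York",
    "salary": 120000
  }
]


Group by: city

Groups:
  New York: 5 people, avg salary = 399000/5 = $79800
  Seoul: 3 people, avg salary = 289000/3 ≈ $96333.33
  Tokyo: 2 people, avg salary = 203000/2 = $101500

Highest average salary: Tokyo ($101500)

Tokyo ($101500)


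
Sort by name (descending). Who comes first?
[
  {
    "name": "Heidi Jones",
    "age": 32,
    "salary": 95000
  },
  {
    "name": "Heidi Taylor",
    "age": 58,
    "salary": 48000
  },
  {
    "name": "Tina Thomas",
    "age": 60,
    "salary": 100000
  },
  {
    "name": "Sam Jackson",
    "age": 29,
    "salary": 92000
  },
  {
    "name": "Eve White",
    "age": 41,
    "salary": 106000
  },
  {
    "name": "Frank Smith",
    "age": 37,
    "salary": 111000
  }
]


Sort by: name (descending)

Sorted order:
  1. Tina Thomas (name = Tina Thomas)
  2. Sam Jackson (name = Sam Jackson)
  3. Heidi Taylor (name = Heidi Taylor)
  4. Heidi Jones (name = Heidi Jones)
  5. Frank Smith (name = Frank Smith)
  6. Eve White (name = Eve White)

First: Tina Thomas

Tina Thomas


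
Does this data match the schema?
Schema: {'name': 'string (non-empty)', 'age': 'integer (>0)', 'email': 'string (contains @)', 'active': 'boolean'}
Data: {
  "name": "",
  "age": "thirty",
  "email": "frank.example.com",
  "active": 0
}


Validating each field against schema:
  name: FAIL ("" is an empty string)
  age: FAIL ("thirty" is not an integer)
  email: FAIL ("frank.example.com" does not contain @)
  active: FAIL (0 is not a boolean)

Result: INVALID (4 errors: name, age, email, active)

INVALID (4 errors: name, age, email, active)


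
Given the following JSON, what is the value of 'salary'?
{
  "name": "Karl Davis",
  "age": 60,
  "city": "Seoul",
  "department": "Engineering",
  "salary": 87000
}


Looking up field 'salary'
Value: 87000

87000


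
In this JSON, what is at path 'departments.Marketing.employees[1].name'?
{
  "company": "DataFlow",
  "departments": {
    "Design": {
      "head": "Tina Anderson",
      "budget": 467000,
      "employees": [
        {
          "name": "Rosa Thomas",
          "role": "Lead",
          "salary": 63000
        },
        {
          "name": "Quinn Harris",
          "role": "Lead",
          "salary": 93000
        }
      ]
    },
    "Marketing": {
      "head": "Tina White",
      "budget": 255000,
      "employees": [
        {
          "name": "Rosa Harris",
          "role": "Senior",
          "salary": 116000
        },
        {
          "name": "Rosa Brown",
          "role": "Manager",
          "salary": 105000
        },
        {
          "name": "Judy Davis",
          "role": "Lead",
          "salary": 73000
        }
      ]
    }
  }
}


Path: departments.Marketing.employees[1].name

Navigate:
  -> departments
  -> Marketing
  -> employees[1].name = 'Rosa Brown'

Rosa Brown


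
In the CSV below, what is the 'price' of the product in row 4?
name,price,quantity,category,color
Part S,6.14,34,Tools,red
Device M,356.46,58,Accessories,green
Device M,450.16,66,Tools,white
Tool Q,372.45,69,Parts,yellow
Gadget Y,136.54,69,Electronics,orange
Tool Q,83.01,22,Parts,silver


Query: Row 4 ('Tool Q'), column 'price'
Value: 372.45

372.45


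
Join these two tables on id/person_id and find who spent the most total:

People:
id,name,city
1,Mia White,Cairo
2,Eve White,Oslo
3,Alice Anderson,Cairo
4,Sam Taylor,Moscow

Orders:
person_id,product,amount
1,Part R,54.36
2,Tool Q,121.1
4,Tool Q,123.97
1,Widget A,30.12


Join on: people.id = orders.person_id

Joined rows:
  Mia White (Cairo) bought Part R for $54.36
  Eve White (Oslo) bought Tool Q for $121.1
  Sam Taylor (Moscow) bought Tool Q for $123.97
  Mia White (Cairo) bought Widget A for $30.12

Total per person:
  Sam Taylor: $123.97
  Eve White: $121.10
  Mia White: $84.48

Top spender: Sam Taylor ($123.97)

Sam Taylor ($123.97)


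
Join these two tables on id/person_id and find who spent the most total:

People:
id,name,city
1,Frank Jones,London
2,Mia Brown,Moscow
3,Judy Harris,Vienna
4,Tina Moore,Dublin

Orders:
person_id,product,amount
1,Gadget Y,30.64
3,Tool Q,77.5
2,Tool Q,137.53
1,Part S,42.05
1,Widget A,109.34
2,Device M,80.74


Join on: people.id = orders.person_id

Joined rows:
  Frank Jones (London) bought Gadget Y for $30.64
  Judy Harris (Vienna) bought Tool Q for $77.5
  Mia Brown (Moscow) bought Tool Q for $137.53
  Frank Jones (London) bought Part S for $42.05
  Frank Jones (London) bought Widget A for $109.34
  Mia Brown (Moscow) bought Device M for $80.74

Total per person:
  Mia Brown: $218.27
  Frank Jones: $182.03
  Judy Harris: $77.50

Top spender: Mia Brown ($218.27)

Mia Brown ($218.27)


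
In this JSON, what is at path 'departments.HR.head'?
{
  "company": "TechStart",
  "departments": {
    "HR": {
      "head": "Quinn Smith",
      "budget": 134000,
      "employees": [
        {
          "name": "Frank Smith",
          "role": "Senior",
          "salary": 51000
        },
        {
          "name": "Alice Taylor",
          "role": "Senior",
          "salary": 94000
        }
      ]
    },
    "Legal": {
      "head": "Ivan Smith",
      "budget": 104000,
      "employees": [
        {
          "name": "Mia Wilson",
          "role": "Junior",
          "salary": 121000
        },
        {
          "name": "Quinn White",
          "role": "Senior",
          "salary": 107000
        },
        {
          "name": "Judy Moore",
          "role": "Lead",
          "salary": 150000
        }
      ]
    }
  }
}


Path: departments.HR.head

Navigate:
  -> departments
  -> HR
  -> head = 'Quinn Smith'

Quinn Smith


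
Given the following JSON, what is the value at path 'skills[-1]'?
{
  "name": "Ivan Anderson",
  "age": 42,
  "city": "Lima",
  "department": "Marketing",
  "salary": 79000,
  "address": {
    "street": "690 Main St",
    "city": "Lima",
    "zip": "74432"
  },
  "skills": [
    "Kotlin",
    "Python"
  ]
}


Query: skills[-1]
Path: skills -> last element
Value: Python

Python


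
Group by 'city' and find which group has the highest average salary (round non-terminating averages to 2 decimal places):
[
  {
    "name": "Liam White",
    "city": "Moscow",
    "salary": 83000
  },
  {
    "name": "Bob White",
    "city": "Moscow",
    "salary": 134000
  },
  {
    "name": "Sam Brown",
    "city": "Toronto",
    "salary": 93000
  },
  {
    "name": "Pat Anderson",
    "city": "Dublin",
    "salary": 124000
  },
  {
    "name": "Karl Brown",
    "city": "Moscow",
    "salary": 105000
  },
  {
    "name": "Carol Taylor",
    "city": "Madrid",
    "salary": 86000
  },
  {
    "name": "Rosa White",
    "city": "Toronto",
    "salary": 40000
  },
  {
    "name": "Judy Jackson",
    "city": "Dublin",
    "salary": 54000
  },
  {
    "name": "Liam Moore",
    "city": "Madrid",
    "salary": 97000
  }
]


Group by: city

Groups:
  Dublin: 2 people, avg salary = 178000/2 = $89000
  Madrid: 2 people, avg salary = 183000/2 = $91500
  Moscow: 3 people, avg salary = 322000/3 ≈ $107333.33
  Toronto: 2 people, avg salary = 133000/2 = $66500

Highest average salary: Moscow (≈$107333.33)

Moscow (≈$107333.33)


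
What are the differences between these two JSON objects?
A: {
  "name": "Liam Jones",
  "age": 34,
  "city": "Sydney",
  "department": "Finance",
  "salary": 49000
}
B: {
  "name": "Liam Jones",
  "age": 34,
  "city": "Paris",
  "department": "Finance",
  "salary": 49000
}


Comparing each field (in key order):
  name: same
  age: same
  city: DIFFERENT
  department: same
  salary: same
Differences:
  city: Sydney -> Paris

1 field(s) changed

1 change: city


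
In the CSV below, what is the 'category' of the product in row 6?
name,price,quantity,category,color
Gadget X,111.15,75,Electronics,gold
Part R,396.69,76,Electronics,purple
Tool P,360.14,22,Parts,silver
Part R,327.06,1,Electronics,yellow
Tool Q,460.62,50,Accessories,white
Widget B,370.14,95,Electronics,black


Query: Row 6 ('Widget B'), column 'category'
Value: Electronics

Electronics


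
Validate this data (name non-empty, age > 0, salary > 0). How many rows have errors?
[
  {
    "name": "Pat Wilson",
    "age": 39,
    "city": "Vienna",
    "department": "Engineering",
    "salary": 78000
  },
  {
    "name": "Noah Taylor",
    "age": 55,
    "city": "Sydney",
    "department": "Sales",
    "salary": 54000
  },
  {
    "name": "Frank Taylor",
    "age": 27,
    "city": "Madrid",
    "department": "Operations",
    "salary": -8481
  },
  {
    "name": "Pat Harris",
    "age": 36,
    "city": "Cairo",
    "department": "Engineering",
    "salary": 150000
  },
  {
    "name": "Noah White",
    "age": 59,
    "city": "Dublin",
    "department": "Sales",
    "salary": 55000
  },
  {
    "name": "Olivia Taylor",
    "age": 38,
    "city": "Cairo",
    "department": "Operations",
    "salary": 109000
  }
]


Validating 6 records:
Rules: name non-empty, age > 0, salary > 0

  Row 1 (Pat Wilson): OK
  Row 2 (Noah Taylor): OK
  Row 3 (Frank Taylor): negative salary: -8481
  Row 4 (Pat Harris): OK
  Row 5 (Noah White): OK
  Row 6 (Olivia Taylor): OK

Total errors: 1

1 errors


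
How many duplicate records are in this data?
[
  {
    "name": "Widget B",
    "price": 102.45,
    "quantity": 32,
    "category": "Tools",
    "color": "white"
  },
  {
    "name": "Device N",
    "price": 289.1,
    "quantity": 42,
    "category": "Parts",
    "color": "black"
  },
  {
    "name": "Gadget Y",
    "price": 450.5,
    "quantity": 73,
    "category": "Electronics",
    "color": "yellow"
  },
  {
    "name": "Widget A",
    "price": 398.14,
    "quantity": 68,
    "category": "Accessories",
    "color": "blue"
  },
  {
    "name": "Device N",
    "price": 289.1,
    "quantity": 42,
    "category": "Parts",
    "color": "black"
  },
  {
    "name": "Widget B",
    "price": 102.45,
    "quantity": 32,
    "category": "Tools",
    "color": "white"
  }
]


Checking 6 records for duplicates:

  Row 1: Widget B ($102.45, qty 32)
  Row 2: Device N ($289.1, qty 42)
  Row 3: Gadget Y ($450.5, qty 73)
  Row 4: Widget A ($398.14, qty 68)
  Row 5: Device N ($289.1, qty 42) <-- DUPLICATE
  Row 6: Widget B ($102.45, qty 32) <-- DUPLICATE

Duplicates found: 2
Unique records: 4

2 duplicates, 4 unique


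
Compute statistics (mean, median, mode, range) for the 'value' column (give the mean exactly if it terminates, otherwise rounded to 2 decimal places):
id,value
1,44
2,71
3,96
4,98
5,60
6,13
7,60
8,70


Data: [44, 71, 96, 98, 60, 13, 60, 70]
Count: 8
Sum: 512
Mean: 512/8 = 64
Sorted: [13, 44, 60, 60, 70, 71, 96, 98]
Median: 65.0
Mode: 60 (2 times)
Range: 98 - 13 = 85
Min: 13, Max: 98

mean=64, median=65.0, mode=60, range=85


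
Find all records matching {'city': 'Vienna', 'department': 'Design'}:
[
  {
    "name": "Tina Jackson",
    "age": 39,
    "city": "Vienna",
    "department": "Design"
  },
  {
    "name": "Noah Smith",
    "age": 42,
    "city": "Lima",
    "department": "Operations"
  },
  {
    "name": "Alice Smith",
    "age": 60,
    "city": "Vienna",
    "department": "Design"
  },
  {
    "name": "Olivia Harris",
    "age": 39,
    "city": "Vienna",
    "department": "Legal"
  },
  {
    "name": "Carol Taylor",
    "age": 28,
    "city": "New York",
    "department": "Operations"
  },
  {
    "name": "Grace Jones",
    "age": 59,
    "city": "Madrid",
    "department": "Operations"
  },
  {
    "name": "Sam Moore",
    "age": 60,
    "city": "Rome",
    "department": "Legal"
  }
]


Search criteria: {'city': 'Vienna', 'department': 'Design'}

Checking 7 records:
  Tina Jackson: {city: Vienna, department: Design} <-- MATCH
  Noah Smith: {city: Lima, department: Operations}
  Alice Smith: {city: Vienna, department: Design} <-- MATCH
  Olivia Harris: {city: Vienna, department: Legal}
  Carol Taylor: {city: New York, department: Operations}
  Grace Jones: {city: Madrid, department: Operations}
  Sam Moore: {city: Rome, department: Legal}

Matches: ["Tina Jackson", "Alice Smith"]

["Tina Jackson", "Alice Smith"]


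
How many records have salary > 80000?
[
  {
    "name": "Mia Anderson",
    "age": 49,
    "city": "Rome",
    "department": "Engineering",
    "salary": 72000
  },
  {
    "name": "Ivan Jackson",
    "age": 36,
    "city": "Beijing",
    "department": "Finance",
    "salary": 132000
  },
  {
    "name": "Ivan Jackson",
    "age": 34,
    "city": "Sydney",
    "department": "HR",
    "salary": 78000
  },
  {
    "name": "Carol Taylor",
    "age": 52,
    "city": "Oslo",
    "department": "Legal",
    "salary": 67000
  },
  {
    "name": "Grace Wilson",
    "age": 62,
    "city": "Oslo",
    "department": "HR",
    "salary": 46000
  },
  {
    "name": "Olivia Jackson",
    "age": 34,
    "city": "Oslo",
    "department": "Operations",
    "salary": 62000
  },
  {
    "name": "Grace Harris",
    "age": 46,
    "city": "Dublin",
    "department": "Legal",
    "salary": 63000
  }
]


Data: 7 records
Condition: salary > 80000

Checking each record:
  Mia Anderson: 72000
  Ivan Jackson: 132000 MATCH
  Ivan Jackson: 78000
  Carol Taylor: 67000
  Grace Wilson: 46000
  Olivia Jackson: 62000
  Grace Harris: 63000

Count: 1

1


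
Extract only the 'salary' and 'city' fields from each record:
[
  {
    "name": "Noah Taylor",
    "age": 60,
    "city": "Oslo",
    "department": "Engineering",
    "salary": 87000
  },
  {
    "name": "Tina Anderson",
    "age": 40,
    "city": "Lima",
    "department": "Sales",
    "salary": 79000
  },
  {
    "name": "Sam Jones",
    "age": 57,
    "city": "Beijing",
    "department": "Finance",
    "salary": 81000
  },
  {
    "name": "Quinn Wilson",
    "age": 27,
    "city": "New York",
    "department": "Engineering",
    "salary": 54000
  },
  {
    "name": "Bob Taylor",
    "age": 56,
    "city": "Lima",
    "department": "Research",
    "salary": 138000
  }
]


Original: 5 records with fields: name, age, city, department, salary
Keep: ['salary', 'city']
Drop: ['name', 'age', 'department']
Result: 5 records, 2 fields each

[
  {
    "salary": 87000,
    "city": "Oslo"
  },
  {
    "salary": 79000,
    "city": "Lima"
  },
  {
    "salary": 81000,
    "city": "Beijing"
  },
  {
    "salary": 54000,
    "city": "New York"
  },
  {
    "salary": 138000,
    "city": "Lima"
  }
]


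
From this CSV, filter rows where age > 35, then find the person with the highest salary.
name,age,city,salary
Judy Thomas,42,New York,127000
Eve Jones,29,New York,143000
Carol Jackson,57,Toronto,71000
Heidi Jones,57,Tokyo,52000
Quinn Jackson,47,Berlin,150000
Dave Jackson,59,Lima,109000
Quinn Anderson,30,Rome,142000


Filter: age > 35
Sort by: salary (descending)

Filtered records (5):
  Quinn Jackson, age 47, salary $150000
  Judy Thomas, age 42, salary $127000
  Dave Jackson, age 59, salary $109000
  Carol Jackson, age 57, salary $71000
  Heidi Jones, age 57, salary $52000

Highest salary: Quinn Jackson ($150000)

Quinn Jackson


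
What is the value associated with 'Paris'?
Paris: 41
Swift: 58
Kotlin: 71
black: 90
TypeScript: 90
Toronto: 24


Looking up key 'Paris'
Value: 41

41


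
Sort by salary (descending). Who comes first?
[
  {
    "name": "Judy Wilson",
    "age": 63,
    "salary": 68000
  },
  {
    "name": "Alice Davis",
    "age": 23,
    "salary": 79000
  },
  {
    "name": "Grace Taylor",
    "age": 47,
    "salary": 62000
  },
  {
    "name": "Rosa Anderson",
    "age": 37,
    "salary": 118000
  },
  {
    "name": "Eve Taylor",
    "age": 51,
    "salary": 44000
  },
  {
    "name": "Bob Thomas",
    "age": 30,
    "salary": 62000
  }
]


Sort by: salary (descending)

Sorted order:
  1. Rosa Anderson (salary = 118000)
  2. Alice Davis (salary = 79000)
  3. Judy Wilson (salary = 68000)
  4. Grace Taylor (salary = 62000)
  5. Bob Thomas (salary = 62000)
  6. Eve Taylor (salary = 44000)

First: Rosa Anderson

Rosa Anderson


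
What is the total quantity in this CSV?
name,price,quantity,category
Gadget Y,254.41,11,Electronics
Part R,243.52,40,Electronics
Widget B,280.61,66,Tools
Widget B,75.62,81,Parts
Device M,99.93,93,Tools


Computing total quantity:
Values: [11, 40, 66, 81, 93]
Sum = 291

291


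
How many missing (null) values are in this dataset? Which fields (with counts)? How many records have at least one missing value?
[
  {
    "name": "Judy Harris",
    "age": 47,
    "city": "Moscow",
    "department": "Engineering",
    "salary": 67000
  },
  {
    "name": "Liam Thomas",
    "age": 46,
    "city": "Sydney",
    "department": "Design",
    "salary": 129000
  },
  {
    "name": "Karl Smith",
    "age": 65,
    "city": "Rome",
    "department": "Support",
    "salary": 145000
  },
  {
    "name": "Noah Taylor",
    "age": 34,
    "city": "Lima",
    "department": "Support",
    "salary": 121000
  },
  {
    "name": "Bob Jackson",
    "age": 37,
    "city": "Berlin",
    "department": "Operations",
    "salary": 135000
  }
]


Checking for missing (null) values in 5 records:

  Judy Harris: complete
  Liam Thomas: complete
  Karl Smith: complete
  Noah Taylor: complete
  Bob Jackson: complete

Per field:
  name: 0 missing
  age: 0 missing
  city: 0 missing
  department: 0 missing
  salary: 0 missing

Total missing values: 0
Records with any missing: 0

0 missing values (none); 0 incomplete records


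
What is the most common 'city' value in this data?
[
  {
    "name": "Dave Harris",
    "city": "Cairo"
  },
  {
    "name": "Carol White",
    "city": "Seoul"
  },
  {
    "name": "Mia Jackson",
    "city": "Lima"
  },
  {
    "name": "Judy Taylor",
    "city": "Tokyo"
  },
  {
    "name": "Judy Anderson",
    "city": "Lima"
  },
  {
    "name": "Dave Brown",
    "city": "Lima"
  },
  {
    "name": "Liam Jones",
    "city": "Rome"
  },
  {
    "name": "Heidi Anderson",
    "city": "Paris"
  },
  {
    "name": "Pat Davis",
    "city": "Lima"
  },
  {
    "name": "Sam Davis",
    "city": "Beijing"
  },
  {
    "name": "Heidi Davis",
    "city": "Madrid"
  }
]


Counting 'city' values across 11 records:

  Lima: 4 ####
  Cairo: 1 #
  Seoul: 1 #
  Tokyo: 1 #
  Rome: 1 #
  Paris: 1 #
  Beijing: 1 #
  Madrid: 1 #

Most common: Lima (4 times)

Lima (4 times)


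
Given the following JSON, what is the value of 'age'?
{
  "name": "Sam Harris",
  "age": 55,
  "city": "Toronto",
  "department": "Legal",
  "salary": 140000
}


Looking up field 'age'
Value: 55

55


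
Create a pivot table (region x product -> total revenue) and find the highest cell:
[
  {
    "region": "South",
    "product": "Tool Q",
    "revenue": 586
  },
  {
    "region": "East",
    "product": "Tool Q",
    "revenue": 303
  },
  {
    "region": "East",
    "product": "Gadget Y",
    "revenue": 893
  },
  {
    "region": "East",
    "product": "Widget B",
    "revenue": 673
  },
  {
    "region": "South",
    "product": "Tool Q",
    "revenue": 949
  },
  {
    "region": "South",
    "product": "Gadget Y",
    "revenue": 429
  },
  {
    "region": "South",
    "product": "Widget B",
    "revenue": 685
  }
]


Pivot: region (rows) x product (columns) -> total revenue

     Gadget Y      Tool Q        Widget B    
East           893           303           673  
South          429          1535           685  

Highest: South / Tool Q = $1535

South / Tool Q = $1535


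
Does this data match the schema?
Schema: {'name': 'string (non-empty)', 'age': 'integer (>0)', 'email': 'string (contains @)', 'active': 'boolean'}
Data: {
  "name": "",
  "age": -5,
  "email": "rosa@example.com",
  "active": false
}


Validating each field against schema:
  name: FAIL ("" is an empty string)
  age: FAIL (-5 is not > 0)
  email: OK (string with @)
  active: OK (boolean)

Result: INVALID (2 errors: name, age)

INVALID (2 errors: name, age)


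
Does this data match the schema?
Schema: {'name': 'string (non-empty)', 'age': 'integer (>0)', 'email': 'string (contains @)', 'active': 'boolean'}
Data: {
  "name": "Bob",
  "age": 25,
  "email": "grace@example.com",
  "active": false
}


Validating each field against schema:
  name: OK (non-empty string)
  age: OK (positive integer)
  email: OK (string with @)
  active: OK (boolean)

Result: VALID

VALID


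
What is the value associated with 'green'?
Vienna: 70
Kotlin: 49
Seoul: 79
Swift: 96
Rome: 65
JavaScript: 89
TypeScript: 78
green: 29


Looking up key 'green'
Value: 29

29


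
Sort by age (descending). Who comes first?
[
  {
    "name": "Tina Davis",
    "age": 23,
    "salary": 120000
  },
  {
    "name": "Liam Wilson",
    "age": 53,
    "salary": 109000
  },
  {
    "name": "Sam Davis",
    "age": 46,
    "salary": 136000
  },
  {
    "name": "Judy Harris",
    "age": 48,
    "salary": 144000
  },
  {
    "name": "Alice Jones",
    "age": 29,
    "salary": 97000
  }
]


Sort by: age (descending)

Sorted order:
  1. Liam Wilson (age = 53)
  2. Judy Harris (age = 48)
  3. Sam Davis (age = 46)
  4. Alice Jones (age = 29)
  5. Tina Davis (age = 23)

First: Liam Wilson

Liam Wilson


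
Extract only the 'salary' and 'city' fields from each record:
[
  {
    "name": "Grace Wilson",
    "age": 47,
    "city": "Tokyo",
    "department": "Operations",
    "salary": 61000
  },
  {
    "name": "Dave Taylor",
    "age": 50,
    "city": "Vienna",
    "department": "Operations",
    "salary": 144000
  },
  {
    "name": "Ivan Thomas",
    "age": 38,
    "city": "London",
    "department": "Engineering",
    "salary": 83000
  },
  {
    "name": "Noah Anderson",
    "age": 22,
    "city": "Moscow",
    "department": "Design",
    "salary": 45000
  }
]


Original: 4 records with fields: name, age, city, department, salary
Keep: ['salary', 'city']
Drop: ['name', 'age', 'department']
Result: 4 records, 2 fields each

[
  {
    "salary": 61000,
    "city": "Tokyo"
  },
  {
    "salary": 144000,
    "city": "Vienna"
  },
  {
    "salary": 83000,
    "city": "London"
  },
  {
    "salary": 45000,
    "city": "Moscow"
  }
]


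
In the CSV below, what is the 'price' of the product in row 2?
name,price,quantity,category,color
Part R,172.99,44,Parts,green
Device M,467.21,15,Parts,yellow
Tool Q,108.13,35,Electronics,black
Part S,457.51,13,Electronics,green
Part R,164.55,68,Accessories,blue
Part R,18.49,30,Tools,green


Query: Row 2 ('Device M'), column 'price'
Value: 467.21

467.21


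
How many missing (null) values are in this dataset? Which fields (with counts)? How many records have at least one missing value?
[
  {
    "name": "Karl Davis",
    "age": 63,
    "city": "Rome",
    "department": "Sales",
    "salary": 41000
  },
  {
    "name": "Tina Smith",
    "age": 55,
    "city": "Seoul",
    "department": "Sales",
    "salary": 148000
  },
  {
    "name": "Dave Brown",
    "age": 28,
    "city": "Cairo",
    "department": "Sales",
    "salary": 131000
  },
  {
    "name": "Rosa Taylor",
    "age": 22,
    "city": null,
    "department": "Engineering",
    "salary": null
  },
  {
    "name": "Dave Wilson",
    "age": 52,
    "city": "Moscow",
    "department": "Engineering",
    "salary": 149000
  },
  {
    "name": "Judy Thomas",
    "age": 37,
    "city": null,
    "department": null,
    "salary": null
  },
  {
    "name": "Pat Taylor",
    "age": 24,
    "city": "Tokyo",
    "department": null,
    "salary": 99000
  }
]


Checking for missing (null) values in 7 records:

  Karl Davis: complete
  Tina Smith: complete
  Dave Brown: complete
  Rosa Taylor: city, salary
  Dave Wilson: complete
  Judy Thomas: city, department, salary
  Pat Taylor: department

Per field:
  name: 0 missing
  age: 0 missing
  city: 2 missing
  department: 2 missing
  salary: 2 missing

Total missing values: 6
Records with any missing: 3

6 missing values (city: 2, department: 2, salary: 2); 3 incomplete records


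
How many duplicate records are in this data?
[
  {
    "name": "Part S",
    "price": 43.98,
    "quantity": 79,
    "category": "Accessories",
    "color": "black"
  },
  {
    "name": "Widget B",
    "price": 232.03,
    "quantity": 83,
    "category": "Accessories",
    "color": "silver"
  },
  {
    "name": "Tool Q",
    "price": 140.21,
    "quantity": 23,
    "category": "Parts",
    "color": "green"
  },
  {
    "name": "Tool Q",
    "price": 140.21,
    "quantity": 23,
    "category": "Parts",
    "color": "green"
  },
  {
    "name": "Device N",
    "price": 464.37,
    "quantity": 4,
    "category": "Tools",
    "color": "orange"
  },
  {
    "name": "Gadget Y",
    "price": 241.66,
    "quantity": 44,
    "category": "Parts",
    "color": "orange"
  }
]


Checking 6 records for duplicates:

  Row 1: Part S ($43.98, qty 79)
  Row 2: Widget B ($232.03, qty 83)
  Row 3: Tool Q ($140.21, qty 23)
  Row 4: Tool Q ($140.21, qty 23) <-- DUPLICATE
  Row 5: Device N ($464.37, qty 4)
  Row 6: Gadget Y ($241.66, qty 44)

Duplicates found: 1
Unique records: 5

1 duplicates, 5 unique


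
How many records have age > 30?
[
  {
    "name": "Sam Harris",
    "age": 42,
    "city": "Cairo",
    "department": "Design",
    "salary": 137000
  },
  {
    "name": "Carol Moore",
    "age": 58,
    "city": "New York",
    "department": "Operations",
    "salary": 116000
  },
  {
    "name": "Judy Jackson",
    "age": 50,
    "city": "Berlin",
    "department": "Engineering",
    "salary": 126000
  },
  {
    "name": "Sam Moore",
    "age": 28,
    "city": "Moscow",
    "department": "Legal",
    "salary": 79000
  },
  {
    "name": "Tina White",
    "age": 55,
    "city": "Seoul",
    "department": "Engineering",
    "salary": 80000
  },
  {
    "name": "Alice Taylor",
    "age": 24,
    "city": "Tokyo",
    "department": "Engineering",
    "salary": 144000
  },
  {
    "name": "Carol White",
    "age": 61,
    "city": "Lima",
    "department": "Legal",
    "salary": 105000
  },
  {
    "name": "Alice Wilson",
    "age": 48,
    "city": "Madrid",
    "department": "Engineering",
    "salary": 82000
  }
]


Data: 8 records
Condition: age > 30

Checking each record:
  Sam Harris: 42 MATCH
  Carol Moore: 58 MATCH
  Judy Jackson: 50 MATCH
  Sam Moore: 28
  Tina White: 55 MATCH
  Alice Taylor: 24
  Carol White: 61 MATCH
  Alice Wilson: 48 MATCH

Count: 6

6


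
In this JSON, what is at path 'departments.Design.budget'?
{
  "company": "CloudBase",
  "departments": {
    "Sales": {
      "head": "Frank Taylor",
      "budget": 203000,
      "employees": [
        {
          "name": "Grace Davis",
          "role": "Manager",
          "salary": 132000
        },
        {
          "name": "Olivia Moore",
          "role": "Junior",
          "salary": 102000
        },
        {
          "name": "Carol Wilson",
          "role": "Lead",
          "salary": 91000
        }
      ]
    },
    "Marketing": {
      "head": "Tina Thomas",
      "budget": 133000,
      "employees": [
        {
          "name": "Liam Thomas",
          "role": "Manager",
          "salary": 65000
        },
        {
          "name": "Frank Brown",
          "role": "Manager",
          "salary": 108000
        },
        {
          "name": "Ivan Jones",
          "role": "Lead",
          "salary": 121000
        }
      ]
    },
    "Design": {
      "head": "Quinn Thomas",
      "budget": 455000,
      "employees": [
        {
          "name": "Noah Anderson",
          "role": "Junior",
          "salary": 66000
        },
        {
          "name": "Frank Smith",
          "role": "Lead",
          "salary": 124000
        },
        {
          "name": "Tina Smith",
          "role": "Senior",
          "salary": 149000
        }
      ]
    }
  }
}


Path: departments.Design.budget

Navigate:
  -> departments
  -> Design
  -> budget = 455000

455000


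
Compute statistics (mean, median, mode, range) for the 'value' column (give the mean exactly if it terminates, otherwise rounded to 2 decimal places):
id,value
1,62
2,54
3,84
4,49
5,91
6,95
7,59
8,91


Data: [62, 54, 84, 49, 91, 95, 59, 91]
Count: 8
Sum: 585
Mean: 585/8 = 73.125
Sorted: [49, 54, 59, 62, 84, 91, 91, 95]
Median: 73.0
Mode: 91 (2 times)
Range: 95 - 49 = 46
Min: 49, Max: 95

mean=73.125, median=73.0, mode=91, range=46


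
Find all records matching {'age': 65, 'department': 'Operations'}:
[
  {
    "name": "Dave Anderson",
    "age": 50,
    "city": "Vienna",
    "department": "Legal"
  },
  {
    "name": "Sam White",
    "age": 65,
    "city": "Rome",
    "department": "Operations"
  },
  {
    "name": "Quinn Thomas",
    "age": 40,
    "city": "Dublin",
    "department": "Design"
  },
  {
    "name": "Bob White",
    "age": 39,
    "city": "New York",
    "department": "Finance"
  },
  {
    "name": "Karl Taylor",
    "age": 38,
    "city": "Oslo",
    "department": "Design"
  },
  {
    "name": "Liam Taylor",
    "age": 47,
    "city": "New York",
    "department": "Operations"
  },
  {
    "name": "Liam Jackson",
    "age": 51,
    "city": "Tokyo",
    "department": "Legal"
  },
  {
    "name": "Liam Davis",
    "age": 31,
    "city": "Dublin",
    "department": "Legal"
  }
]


Search criteria: {'age': 65, 'department': 'Operations'}

Checking 8 records:
  Dave Anderson: {age: 50, department: Legal}
  Sam White: {age: 65, department: Operations} <-- MATCH
  Quinn Thomas: {age: 40, department: Design}
  Bob White: {age: 39, department: Finance}
  Karl Taylor: {age: 38, department: Design}
  Liam Taylor: {age: 47, department: Operations}
  Liam Jackson: {age: 51, department: Legal}
  Liam Davis: {age: 31, department: Legal}

Matches: ["Sam White"]

["Sam White"]


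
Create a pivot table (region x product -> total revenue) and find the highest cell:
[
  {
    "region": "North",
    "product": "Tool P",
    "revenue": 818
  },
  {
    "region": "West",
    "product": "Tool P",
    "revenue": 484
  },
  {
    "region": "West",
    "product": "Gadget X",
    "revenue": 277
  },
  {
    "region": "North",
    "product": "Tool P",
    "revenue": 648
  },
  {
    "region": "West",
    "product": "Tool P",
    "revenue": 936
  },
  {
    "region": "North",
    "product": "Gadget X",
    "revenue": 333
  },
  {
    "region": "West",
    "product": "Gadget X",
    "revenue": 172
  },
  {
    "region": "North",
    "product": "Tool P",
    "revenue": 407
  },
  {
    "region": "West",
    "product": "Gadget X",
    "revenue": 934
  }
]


Pivot: region (rows) x product (columns) -> total revenue

     Gadget X      Tool P      
North          333          1873  
West          1383          1420  

Highest: North / Tool P = $1873

North / Tool P = $1873


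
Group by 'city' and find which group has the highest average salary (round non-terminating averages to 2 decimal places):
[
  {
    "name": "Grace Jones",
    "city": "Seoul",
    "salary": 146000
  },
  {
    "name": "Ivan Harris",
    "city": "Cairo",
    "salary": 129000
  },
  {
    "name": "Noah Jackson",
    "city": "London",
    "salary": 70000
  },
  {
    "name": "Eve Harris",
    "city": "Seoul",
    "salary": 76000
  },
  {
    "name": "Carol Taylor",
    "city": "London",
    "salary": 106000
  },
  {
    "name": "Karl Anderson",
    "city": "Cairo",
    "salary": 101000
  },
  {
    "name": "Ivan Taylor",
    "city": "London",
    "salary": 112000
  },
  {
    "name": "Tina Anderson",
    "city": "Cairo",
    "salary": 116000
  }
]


Group by: city

Groups:
  Cairo: 3 people, avg salary = 346000/3 ≈ $115333.33
  London: 3 people, avg salary = 288000/3 = $96000
  Seoul: 2 people, avg salary = 222000/2 = $111000

Highest average salary: Cairo (≈$115333.33)

Cairo (≈$115333.33)
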